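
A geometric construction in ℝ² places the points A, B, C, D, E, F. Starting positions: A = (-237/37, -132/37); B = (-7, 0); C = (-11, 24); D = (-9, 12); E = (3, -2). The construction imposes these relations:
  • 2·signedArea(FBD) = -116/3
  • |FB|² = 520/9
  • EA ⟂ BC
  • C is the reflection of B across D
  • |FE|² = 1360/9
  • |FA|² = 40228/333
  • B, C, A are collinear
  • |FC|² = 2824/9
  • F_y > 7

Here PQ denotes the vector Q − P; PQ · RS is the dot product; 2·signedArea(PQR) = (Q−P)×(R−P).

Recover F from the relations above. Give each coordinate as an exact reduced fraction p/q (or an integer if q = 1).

1. F_x = -5  [line -12·x + -2·y + -136/3 = 0 ∩ |FB|² = 520/9]
2. F_y = 22/3  [line -12·x + -2·y + -136/3 = 0 ∩ |FB|² = 520/9]
   → F = (-5, 22/3)

F = (-5, 22/3)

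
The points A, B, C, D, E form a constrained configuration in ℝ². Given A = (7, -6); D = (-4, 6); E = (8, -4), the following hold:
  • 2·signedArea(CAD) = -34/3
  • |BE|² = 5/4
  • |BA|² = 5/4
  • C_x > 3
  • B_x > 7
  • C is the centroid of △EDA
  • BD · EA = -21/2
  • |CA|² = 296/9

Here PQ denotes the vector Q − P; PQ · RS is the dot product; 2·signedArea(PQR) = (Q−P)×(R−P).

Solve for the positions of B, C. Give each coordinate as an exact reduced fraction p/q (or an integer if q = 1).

B = (15/2, -5)
C = (11/3, -4/3)

1. B_x = 15/2  [line 1·x + 2·y + 5/2 = 0 ∩ |BA|² = 5/4]
2. B_y = -5  [line 1·x + 2·y + 5/2 = 0 ∩ |BA|² = 5/4]
   → B = (15/2, -5)
3. C_x = 11/3  [C is the centroid of △EDA]
4. C_y = -4/3  [C is the centroid of △EDA]
   → C = (11/3, -4/3)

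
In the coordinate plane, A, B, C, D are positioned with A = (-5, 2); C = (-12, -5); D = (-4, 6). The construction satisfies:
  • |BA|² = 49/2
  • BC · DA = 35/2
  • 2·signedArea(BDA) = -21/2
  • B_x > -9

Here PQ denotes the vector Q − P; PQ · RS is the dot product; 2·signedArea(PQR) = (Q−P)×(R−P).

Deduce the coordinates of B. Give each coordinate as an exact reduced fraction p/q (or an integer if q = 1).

1. B_x = -17/2  [2·signedArea(BDA) = -21/2 ∩ BC · DA = 35/2]
2. B_y = -3/2  [2·signedArea(BDA) = -21/2 ∩ BC · DA = 35/2]
   → B = (-17/2, -3/2)

B = (-17/2, -3/2)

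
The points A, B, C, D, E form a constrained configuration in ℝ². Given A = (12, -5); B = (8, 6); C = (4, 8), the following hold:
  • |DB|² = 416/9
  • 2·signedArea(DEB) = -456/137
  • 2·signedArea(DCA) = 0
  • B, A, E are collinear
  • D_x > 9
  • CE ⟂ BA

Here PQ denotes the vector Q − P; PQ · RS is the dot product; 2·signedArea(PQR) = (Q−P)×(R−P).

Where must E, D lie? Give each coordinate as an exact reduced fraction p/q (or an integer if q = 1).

D = (28/3, -2/3)
E = (944/137, 1240/137)

1. E_x = 944/137  [B, A, E are collinear ∩ CE ⟂ BA]
2. E_y = 1240/137  [B, A, E are collinear ∩ CE ⟂ BA]
   → E = (944/137, 1240/137)
3. D_x = 28/3  [2·signedArea(DCA) = 0 ∩ 2·signedArea(DEB) = -456/137]
4. D_y = -2/3  [2·signedArea(DCA) = 0 ∩ 2·signedArea(DEB) = -456/137]
   → D = (28/3, -2/3)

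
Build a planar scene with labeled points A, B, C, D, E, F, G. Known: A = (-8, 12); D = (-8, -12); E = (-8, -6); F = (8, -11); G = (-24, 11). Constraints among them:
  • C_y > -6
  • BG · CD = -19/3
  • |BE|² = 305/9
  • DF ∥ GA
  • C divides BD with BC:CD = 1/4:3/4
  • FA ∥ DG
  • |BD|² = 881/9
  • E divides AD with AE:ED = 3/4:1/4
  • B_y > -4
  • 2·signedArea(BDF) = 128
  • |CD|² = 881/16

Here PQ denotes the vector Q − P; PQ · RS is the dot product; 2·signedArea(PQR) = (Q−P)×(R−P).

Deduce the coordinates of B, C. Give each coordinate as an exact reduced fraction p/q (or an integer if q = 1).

B = (-8/3, -11/3)
C = (-4, -23/4)

1. B_x = -8/3  [line -1·x + 16·y + 56 = 0 ∩ |BD|² = 881/9]
2. B_y = -11/3  [line -1·x + 16·y + 56 = 0 ∩ |BD|² = 881/9]
   → B = (-8/3, -11/3)
3. C_x = -4  [C divides BD with BC:CD = 1/4:3/4]
4. C_y = -23/4  [C divides BD with BC:CD = 1/4:3/4]
   → C = (-4, -23/4)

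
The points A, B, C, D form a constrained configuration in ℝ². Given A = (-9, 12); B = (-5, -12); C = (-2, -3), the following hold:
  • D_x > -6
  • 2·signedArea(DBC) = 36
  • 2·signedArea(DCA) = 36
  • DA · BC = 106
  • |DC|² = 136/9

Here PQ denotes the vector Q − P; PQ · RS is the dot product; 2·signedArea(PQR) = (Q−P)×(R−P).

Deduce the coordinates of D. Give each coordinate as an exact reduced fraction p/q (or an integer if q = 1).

1. D_x = -16/3  [2·signedArea(DBC) = 36 ∩ DA · BC = 106]
2. D_y = -1  [2·signedArea(DBC) = 36 ∩ DA · BC = 106]
   → D = (-16/3, -1)

D = (-16/3, -1)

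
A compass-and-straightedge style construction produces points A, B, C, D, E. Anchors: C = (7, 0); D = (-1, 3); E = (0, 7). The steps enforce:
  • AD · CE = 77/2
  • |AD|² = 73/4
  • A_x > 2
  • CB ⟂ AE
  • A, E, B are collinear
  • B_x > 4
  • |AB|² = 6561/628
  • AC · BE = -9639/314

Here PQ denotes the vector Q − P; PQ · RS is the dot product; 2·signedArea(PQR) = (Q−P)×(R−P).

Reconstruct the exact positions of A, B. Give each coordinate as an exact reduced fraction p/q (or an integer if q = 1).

1. A_x = 3  [line 7·x + -7·y + -21/2 = 0 ∩ |AD|² = 73/4]
2. A_y = 3/2  [line 7·x + -7·y + -21/2 = 0 ∩ |AD|² = 73/4]
   → A = (3, 3/2)
3. B_x = 714/157  [AC · BE = -9639/314 ∩ A, E, B are collinear]
4. B_y = -210/157  [AC · BE = -9639/314 ∩ A, E, B are collinear]
   → B = (714/157, -210/157)

A = (3, 3/2)
B = (714/157, -210/157)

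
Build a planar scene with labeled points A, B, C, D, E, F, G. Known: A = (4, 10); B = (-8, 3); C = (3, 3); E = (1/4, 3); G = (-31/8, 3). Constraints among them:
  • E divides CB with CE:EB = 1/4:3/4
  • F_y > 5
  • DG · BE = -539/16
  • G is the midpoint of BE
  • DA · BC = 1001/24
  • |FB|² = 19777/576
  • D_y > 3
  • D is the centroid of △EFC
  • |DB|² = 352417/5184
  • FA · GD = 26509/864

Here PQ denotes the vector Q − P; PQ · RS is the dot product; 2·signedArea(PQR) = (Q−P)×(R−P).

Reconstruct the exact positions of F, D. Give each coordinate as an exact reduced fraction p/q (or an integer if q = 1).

D = (5/24, 34/9)
F = (-21/8, 16/3)

1. D_x = 5/24  [DA · BC = 1001/24]
2. D_y = 34/9  [|DB|² = 352417/5184]
   → D = (5/24, 34/9)
3. F_x = -21/8  [FA · GD = 26509/864 ∩ D is the centroid of △EFC]
4. F_y = 16/3  [FA · GD = 26509/864 ∩ D is the centroid of △EFC]
   → F = (-21/8, 16/3)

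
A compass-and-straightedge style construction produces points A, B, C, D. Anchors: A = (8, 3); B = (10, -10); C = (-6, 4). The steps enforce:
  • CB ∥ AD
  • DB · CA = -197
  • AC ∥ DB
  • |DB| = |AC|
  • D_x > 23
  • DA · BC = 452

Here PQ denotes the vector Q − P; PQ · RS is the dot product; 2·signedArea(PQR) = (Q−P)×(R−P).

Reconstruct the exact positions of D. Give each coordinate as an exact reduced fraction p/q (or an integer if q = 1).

D = (24, -11)

1. D_x = 24  [AC ∥ DB ∩ CB ∥ AD]
2. D_y = -11  [AC ∥ DB ∩ CB ∥ AD]
   → D = (24, -11)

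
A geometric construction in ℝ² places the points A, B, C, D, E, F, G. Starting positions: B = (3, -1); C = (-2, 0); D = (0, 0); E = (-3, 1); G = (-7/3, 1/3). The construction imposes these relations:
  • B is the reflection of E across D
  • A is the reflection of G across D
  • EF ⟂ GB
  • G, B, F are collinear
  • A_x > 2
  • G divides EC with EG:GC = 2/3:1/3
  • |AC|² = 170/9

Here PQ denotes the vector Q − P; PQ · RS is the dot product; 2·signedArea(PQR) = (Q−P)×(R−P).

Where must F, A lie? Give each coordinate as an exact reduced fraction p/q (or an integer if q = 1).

1. F_x = -53/17  [G, B, F are collinear ∩ EF ⟂ GB]
2. F_y = 9/17  [G, B, F are collinear ∩ EF ⟂ GB]
   → F = (-53/17, 9/17)
3. A_x = 7/3  [A is the reflection of G across D]
4. A_y = -1/3  [A is the reflection of G across D]
   → A = (7/3, -1/3)

A = (7/3, -1/3)
F = (-53/17, 9/17)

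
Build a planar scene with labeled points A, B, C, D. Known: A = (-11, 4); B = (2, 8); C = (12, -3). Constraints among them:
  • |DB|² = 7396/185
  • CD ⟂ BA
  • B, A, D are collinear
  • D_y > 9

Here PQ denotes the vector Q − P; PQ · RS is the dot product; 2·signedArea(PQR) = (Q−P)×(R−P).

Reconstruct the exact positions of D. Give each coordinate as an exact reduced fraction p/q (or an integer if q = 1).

1. D_x = 1488/185  [B, A, D are collinear ∩ CD ⟂ BA]
2. D_y = 1824/185  [B, A, D are collinear ∩ CD ⟂ BA]
   → D = (1488/185, 1824/185)

D = (1488/185, 1824/185)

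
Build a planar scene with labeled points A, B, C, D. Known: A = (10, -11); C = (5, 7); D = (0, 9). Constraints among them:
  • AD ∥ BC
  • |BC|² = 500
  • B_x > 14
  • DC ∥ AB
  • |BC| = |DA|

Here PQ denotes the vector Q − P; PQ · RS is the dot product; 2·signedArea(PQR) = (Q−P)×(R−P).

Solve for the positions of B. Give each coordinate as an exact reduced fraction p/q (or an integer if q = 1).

B = (15, -13)

1. B_x = 15  [AD ∥ BC ∩ DC ∥ AB]
2. B_y = -13  [AD ∥ BC ∩ DC ∥ AB]
   → B = (15, -13)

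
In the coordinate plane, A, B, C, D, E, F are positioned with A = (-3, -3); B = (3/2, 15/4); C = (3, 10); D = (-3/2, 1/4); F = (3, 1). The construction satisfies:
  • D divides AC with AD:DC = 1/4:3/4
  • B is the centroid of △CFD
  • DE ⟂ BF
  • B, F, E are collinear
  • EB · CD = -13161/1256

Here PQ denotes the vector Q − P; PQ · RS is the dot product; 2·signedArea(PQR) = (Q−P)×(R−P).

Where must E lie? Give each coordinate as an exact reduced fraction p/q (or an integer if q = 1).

1. E_x = 717/314  [B, F, E are collinear ∩ DE ⟂ BF]
2. E_y = 1453/628  [B, F, E are collinear ∩ DE ⟂ BF]
   → E = (717/314, 1453/628)

E = (717/314, 1453/628)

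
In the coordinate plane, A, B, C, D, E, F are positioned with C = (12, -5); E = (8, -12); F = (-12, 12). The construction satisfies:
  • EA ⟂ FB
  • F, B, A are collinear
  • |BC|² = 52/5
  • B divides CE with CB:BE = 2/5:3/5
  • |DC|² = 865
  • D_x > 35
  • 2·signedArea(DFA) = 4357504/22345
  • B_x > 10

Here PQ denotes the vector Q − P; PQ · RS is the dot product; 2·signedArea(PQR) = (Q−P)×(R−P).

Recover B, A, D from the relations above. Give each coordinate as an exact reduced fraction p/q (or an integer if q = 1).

1. B_x = 52/5  [B divides CE with CB:BE = 2/5:3/5]
2. B_y = -39/5  [B divides CE with CB:BE = 2/5:3/5]
   → B = (52/5, -39/5)
3. A_x = 248852/22345  [F, B, A are collinear ∩ EA ⟂ FB]
4. A_y = -188844/22345  [F, B, A are collinear ∩ EA ⟂ FB]
   → A = (248852/22345, -188844/22345)
5. D_x = 36  [line 456984/22345·x + 516992/22345·y + -1015520/4469 = 0 ∩ |DC|² = 865]
6. D_y = -22  [line 456984/22345·x + 516992/22345·y + -1015520/4469 = 0 ∩ |DC|² = 865]
   → D = (36, -22)

A = (248852/22345, -188844/22345)
B = (52/5, -39/5)
D = (36, -22)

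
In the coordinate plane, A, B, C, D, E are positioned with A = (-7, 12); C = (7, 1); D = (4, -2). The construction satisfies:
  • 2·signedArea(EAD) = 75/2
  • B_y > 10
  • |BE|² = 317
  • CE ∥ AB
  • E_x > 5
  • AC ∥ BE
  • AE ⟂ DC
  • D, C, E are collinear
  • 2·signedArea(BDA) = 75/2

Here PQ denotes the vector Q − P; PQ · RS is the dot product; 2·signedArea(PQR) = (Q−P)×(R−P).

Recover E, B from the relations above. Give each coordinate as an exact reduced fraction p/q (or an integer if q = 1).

B = (-17/2, 21/2)
E = (11/2, -1/2)

1. E_x = 11/2  [D, C, E are collinear ∩ AE ⟂ DC]
2. E_y = -1/2  [D, C, E are collinear ∩ AE ⟂ DC]
   → E = (11/2, -1/2)
3. B_x = -17/2  [AC ∥ BE ∩ CE ∥ AB]
4. B_y = 21/2  [AC ∥ BE ∩ CE ∥ AB]
   → B = (-17/2, 21/2)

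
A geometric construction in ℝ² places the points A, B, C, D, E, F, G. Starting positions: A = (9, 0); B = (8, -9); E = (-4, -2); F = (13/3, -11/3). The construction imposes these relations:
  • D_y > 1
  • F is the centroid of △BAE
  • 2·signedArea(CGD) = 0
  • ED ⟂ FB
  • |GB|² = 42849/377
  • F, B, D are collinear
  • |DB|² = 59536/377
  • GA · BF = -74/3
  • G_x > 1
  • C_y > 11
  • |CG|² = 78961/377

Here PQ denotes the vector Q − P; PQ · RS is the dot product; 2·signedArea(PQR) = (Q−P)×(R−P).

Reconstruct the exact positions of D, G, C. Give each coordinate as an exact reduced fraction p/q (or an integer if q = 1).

C = (-2352/377, 4415/377)
D = (332/377, 511/377)
G = (739/377, -81/377)

1. D_x = 332/377  [F, B, D are collinear ∩ ED ⟂ FB]
2. D_y = 511/377  [F, B, D are collinear ∩ ED ⟂ FB]
   → D = (332/377, 511/377)
3. G_x = 739/377  [line 11/3·x + -16/3·y + -25/3 = 0 ∩ |GB|² = 42849/377]
4. G_y = -81/377  [line 11/3·x + -16/3·y + -25/3 = 0 ∩ |GB|² = 42849/377]
   → G = (739/377, -81/377)
5. C_x = -2352/377  [line -592/377·x + -407/377·y + 37/13 = 0 ∩ |CG|² = 78961/377]
6. C_y = 4415/377  [line -592/377·x + -407/377·y + 37/13 = 0 ∩ |CG|² = 78961/377]
   → C = (-2352/377, 4415/377)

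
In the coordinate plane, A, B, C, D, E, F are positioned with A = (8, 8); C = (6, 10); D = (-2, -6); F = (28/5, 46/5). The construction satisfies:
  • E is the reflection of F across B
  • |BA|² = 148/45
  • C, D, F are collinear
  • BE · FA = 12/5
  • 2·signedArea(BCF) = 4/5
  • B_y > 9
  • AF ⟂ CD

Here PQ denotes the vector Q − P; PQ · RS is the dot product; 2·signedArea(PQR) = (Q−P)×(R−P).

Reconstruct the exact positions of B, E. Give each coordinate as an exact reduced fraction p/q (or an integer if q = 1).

B = (98/15, 136/15)
E = (112/15, 134/15)

1. B_x = 98/15  [line 4/5·x + -2/5·y + -8/5 = 0 ∩ |BA|² = 148/45]
2. B_y = 136/15  [line 4/5·x + -2/5·y + -8/5 = 0 ∩ |BA|² = 148/45]
   → B = (98/15, 136/15)
3. E_x = 112/15  [E is the reflection of F across B]
4. E_y = 134/15  [E is the reflection of F across B]
   → E = (112/15, 134/15)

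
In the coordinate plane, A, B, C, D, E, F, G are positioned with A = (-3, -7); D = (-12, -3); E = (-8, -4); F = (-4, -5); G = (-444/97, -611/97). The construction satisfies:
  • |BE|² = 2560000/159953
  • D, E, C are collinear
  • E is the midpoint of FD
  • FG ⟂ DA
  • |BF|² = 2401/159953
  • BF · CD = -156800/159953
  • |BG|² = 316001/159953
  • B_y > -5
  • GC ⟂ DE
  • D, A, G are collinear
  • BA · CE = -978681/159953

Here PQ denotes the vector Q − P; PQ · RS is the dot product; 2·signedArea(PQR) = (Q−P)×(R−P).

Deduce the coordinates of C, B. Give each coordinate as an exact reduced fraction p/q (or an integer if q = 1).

1. C_x = -6988/1649  [D, E, C are collinear ∩ GC ⟂ DE]
2. C_y = -8147/1649  [D, E, C are collinear ∩ GC ⟂ DE]
   → C = (-6988/1649, -8147/1649)
3. B_x = -6792/1649  [line 6204/1649·x + -1551/1649·y + 1730916/159953 = 0 ∩ |BE|² = 2560000/159953]
4. B_y = -8196/1649  [line 6204/1649·x + -1551/1649·y + 1730916/159953 = 0 ∩ |BE|² = 2560000/159953]
   → B = (-6792/1649, -8196/1649)

B = (-6792/1649, -8196/1649)
C = (-6988/1649, -8147/1649)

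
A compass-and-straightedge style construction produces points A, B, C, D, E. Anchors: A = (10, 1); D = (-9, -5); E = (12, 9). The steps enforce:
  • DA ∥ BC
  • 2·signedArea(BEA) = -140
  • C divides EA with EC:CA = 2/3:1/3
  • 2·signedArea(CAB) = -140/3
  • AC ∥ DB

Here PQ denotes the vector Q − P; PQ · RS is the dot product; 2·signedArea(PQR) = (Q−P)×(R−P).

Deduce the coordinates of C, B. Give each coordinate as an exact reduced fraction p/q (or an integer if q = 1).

1. C_x = 32/3  [C divides EA with EC:CA = 2/3:1/3]
2. C_y = 11/3  [C divides EA with EC:CA = 2/3:1/3]
   → C = (32/3, 11/3)
3. B_x = -25/3  [DA ∥ BC ∩ AC ∥ DB]
4. B_y = -7/3  [DA ∥ BC ∩ AC ∥ DB]
   → B = (-25/3, -7/3)

B = (-25/3, -7/3)
C = (32/3, 11/3)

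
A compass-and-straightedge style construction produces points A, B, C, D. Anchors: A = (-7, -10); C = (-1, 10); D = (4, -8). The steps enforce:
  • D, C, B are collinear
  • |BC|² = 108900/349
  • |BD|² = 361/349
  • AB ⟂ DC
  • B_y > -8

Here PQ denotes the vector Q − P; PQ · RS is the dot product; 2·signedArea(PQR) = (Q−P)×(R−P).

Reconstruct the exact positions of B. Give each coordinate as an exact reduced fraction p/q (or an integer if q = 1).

B = (1301/349, -2450/349)

1. B_x = 1301/349  [D, C, B are collinear ∩ AB ⟂ DC]
2. B_y = -2450/349  [D, C, B are collinear ∩ AB ⟂ DC]
   → B = (1301/349, -2450/349)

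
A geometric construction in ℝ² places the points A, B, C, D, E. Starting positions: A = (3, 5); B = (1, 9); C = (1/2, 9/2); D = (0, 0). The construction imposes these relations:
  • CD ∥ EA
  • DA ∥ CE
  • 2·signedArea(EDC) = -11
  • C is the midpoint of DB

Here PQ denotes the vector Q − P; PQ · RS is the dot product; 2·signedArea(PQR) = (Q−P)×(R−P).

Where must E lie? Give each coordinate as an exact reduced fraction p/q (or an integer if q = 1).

1. E_x = 7/2  [CD ∥ EA ∩ DA ∥ CE]
2. E_y = 19/2  [CD ∥ EA ∩ DA ∥ CE]
   → E = (7/2, 19/2)

E = (7/2, 19/2)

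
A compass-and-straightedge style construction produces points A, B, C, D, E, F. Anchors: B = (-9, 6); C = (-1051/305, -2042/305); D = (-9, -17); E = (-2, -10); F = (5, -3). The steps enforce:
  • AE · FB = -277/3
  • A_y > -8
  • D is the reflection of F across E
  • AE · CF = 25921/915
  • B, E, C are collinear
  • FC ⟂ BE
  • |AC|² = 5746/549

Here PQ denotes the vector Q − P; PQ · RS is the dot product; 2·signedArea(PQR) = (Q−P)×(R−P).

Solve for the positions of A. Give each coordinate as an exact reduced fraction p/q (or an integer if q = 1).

1. A_x = -20/3  [AE · FB = -277/3 ∩ AE · CF = 25921/915]
2. A_y = -7  [AE · FB = -277/3 ∩ AE · CF = 25921/915]
   → A = (-20/3, -7)

A = (-20/3, -7)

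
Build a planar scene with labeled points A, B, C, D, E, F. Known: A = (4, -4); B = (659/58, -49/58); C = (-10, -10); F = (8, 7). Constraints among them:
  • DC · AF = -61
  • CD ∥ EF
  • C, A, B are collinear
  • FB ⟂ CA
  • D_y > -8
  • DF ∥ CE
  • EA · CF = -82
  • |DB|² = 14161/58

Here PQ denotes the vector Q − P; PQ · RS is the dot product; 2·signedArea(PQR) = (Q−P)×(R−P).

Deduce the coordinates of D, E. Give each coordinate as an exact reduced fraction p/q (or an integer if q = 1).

1. D_x = -3  [line -4·x + -11·y + -89 = 0 ∩ |DB|² = 14161/58]
2. D_y = -7  [line -4·x + -11·y + -89 = 0 ∩ |DB|² = 14161/58]
   → D = (-3, -7)
3. E_x = 1  [CD ∥ EF ∩ DF ∥ CE]
4. E_y = 4  [CD ∥ EF ∩ DF ∥ CE]
   → E = (1, 4)

D = (-3, -7)
E = (1, 4)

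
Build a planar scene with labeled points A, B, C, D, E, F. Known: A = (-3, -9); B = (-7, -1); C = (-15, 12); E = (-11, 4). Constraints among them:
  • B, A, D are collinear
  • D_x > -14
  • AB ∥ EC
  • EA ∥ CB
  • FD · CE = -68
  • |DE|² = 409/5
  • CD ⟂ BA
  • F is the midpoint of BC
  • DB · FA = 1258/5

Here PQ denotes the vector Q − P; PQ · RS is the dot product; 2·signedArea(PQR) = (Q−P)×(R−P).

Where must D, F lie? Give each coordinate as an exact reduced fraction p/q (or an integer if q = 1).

D = (-69/5, 63/5)
F = (-11, 11/2)

1. D_x = -69/5  [B, A, D are collinear ∩ CD ⟂ BA]
2. D_y = 63/5  [B, A, D are collinear ∩ CD ⟂ BA]
   → D = (-69/5, 63/5)
3. F_x = -11  [F is the midpoint of BC]
4. F_y = 11/2  [F is the midpoint of BC]
   → F = (-11, 11/2)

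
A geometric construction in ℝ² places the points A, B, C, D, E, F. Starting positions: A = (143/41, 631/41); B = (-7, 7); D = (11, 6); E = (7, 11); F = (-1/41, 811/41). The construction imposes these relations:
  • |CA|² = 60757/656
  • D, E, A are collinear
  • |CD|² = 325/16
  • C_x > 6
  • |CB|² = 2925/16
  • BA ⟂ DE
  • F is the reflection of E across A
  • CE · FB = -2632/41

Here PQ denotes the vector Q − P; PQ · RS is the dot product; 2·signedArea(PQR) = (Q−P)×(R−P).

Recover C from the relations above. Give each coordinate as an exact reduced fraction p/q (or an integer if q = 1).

C = (13/2, 25/4)

1. C_x = 13/2  [line 286/41·x + 524/41·y + -5134/41 = 0 ∩ |CA|² = 60757/656]
2. C_y = 25/4  [line 286/41·x + 524/41·y + -5134/41 = 0 ∩ |CA|² = 60757/656]
   → C = (13/2, 25/4)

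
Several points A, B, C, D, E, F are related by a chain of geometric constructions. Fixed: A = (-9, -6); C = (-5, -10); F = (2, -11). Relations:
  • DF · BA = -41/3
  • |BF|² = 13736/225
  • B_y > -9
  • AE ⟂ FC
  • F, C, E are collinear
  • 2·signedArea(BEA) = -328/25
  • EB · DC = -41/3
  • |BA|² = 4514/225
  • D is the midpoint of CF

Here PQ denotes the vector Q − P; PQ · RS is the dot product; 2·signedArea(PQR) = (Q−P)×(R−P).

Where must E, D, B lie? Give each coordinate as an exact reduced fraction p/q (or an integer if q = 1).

1. E_x = -237/25  [F, C, E are collinear ∩ AE ⟂ FC]
2. E_y = -234/25  [F, C, E are collinear ∩ AE ⟂ FC]
   → E = (-237/25, -234/25)
3. D_x = -3/2  [D is the midpoint of CF]
4. D_y = -21/2  [D is the midpoint of CF]
   → D = (-3/2, -21/2)
5. B_x = -412/75  [line -84/25·x + 12/25·y + -356/25 = 0 ∩ |BF|² = 13736/225]
6. B_y = -659/75  [line -84/25·x + 12/25·y + -356/25 = 0 ∩ |BF|² = 13736/225]
   → B = (-412/75, -659/75)

B = (-412/75, -659/75)
D = (-3/2, -21/2)
E = (-237/25, -234/25)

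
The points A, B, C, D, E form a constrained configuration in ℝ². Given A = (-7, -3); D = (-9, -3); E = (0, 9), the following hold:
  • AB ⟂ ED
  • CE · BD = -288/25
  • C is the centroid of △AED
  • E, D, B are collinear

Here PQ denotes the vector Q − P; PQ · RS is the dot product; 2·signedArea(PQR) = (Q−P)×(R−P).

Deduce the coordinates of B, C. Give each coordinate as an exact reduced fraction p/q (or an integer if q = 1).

1. B_x = -207/25  [E, D, B are collinear ∩ AB ⟂ ED]
2. B_y = -51/25  [E, D, B are collinear ∩ AB ⟂ ED]
   → B = (-207/25, -51/25)
3. C_x = -16/3  [C is the centroid of △AED]
4. C_y = 1  [C is the centroid of △AED]
   → C = (-16/3, 1)

B = (-207/25, -51/25)
C = (-16/3, 1)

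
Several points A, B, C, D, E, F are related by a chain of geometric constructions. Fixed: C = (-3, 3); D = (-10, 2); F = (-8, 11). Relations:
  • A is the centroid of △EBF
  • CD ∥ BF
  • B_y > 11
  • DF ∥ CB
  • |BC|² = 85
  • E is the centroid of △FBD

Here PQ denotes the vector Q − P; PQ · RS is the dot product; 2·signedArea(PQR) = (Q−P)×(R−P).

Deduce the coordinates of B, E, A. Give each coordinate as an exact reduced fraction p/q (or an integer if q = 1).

1. B_x = -1  [CD ∥ BF ∩ DF ∥ CB]
2. B_y = 12  [CD ∥ BF ∩ DF ∥ CB]
   → B = (-1, 12)
3. E_x = -19/3  [E is the centroid of △FBD]
4. E_y = 25/3  [E is the centroid of △FBD]
   → E = (-19/3, 25/3)
5. A_x = -46/9  [A is the centroid of △EBF]
6. A_y = 94/9  [A is the centroid of △EBF]
   → A = (-46/9, 94/9)

A = (-46/9, 94/9)
B = (-1, 12)
E = (-19/3, 25/3)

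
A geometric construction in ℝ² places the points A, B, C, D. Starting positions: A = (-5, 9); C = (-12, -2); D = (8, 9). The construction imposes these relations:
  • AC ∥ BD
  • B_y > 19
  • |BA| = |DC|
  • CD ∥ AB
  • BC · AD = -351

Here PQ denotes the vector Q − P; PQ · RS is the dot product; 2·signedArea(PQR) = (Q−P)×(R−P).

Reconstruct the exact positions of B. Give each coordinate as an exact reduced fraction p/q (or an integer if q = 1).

B = (15, 20)

1. B_x = 15  [AC ∥ BD ∩ CD ∥ AB]
2. B_y = 20  [AC ∥ BD ∩ CD ∥ AB]
   → B = (15, 20)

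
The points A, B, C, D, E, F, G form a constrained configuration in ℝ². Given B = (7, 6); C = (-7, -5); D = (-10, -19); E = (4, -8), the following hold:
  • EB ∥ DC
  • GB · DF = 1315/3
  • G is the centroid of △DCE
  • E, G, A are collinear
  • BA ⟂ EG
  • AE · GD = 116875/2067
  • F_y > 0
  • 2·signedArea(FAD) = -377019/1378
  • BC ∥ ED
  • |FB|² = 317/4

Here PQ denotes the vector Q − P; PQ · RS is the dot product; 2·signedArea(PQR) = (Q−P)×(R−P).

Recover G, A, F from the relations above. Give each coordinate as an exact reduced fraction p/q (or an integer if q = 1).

1. G_x = -13/3  [G is the centroid of △DCE]
2. G_y = -32/3  [G is the centroid of △DCE]
   → G = (-13/3, -32/3)
3. A_x = 7431/689  [E, G, A are collinear ∩ BA ⟂ EG]
4. A_y = -4016/689  [E, G, A are collinear ∩ BA ⟂ EG]
   → A = (7431/689, -4016/689)
5. F_x = 0  [2·signedArea(FAD) = -377019/1378 ∩ GB · DF = 1315/3]
6. F_y = 1/2  [2·signedArea(FAD) = -377019/1378 ∩ GB · DF = 1315/3]
   → F = (0, 1/2)

A = (7431/689, -4016/689)
F = (0, 1/2)
G = (-13/3, -32/3)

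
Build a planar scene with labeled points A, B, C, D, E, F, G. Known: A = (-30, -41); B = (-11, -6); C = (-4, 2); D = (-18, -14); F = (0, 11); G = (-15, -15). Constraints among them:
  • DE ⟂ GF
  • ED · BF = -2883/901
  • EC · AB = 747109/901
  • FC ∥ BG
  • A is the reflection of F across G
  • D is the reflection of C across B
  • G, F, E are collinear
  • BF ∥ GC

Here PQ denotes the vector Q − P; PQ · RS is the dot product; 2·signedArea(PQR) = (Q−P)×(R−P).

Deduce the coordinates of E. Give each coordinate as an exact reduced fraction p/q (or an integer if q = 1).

1. E_x = -13800/901  [G, F, E are collinear ∩ DE ⟂ GF]
2. E_y = -14009/901  [G, F, E are collinear ∩ DE ⟂ GF]
   → E = (-13800/901, -14009/901)

E = (-13800/901, -14009/901)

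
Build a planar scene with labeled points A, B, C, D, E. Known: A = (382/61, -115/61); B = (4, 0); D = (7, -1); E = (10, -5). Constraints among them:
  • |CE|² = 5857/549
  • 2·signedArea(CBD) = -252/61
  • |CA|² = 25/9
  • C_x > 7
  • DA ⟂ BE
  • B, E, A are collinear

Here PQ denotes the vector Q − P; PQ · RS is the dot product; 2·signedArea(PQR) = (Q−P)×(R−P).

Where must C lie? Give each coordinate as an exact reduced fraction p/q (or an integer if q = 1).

C = (473/61, -481/183)

1. C_x = 473/61  [line 1·x + 3·y + 8/61 = 0 ∩ |CA|² = 25/9]
2. C_y = -481/183  [line 1·x + 3·y + 8/61 = 0 ∩ |CA|² = 25/9]
   → C = (473/61, -481/183)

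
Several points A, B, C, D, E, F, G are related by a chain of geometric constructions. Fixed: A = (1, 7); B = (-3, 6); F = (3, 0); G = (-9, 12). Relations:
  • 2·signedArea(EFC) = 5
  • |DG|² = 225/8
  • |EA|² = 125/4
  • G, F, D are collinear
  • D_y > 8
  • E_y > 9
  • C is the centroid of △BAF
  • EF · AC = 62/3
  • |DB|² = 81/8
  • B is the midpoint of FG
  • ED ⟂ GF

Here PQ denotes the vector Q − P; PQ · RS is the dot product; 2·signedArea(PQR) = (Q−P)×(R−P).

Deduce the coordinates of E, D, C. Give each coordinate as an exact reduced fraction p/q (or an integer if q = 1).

C = (1/3, 13/3)
D = (-21/4, 33/4)
E = (-4, 19/2)

1. D_x = -21/4  [line 12·x + 12·y + -36 = 0 ∩ |DB|² = 81/8]
2. D_y = 33/4  [line 12·x + 12·y + -36 = 0 ∩ |DB|² = 81/8]
   → D = (-21/4, 33/4)
3. C_x = 1/3  [C is the centroid of △BAF]
4. C_y = 13/3  [C is the centroid of △BAF]
   → C = (1/3, 13/3)
5. E_x = -4  [2·signedArea(EFC) = 5 ∩ ED ⟂ GF]
6. E_y = 19/2  [2·signedArea(EFC) = 5 ∩ ED ⟂ GF]
   → E = (-4, 19/2)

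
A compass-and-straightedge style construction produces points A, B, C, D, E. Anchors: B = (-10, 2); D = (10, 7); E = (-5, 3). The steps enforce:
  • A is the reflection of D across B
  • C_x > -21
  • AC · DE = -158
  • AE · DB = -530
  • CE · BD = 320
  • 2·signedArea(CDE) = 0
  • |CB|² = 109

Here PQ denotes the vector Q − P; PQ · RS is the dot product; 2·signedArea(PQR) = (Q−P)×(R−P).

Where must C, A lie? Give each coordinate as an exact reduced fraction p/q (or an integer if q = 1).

1. C_x = -20  [2·signedArea(CDE) = 0 ∩ CE · BD = 320]
2. C_y = -1  [2·signedArea(CDE) = 0 ∩ CE · BD = 320]
   → C = (-20, -1)
3. A_x = -30  [A is the reflection of D across B]
4. A_y = -3  [A is the reflection of D across B]
   → A = (-30, -3)

A = (-30, -3)
C = (-20, -1)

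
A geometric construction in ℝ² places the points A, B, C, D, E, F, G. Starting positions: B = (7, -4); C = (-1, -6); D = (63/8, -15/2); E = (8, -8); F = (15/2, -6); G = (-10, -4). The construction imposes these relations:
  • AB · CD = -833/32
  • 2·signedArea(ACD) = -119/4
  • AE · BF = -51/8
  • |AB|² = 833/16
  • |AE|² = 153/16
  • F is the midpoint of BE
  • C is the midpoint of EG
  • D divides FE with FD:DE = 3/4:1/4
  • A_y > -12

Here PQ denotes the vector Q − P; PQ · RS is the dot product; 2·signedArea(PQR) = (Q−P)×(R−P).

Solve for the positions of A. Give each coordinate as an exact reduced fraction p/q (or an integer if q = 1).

A = (35/4, -11)

1. A_x = 35/4  [AE · BF = -51/8 ∩ 2·signedArea(ACD) = -119/4]
2. A_y = -11  [AE · BF = -51/8 ∩ 2·signedArea(ACD) = -119/4]
   → A = (35/4, -11)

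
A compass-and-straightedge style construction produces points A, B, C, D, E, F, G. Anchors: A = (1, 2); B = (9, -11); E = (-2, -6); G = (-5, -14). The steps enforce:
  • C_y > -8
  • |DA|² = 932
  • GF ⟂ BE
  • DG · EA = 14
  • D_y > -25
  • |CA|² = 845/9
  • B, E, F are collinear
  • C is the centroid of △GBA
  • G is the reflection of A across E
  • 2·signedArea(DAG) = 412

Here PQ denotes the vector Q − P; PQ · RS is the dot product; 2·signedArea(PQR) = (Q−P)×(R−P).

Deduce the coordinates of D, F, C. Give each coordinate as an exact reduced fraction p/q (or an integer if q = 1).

C = (5/3, -23/3)
D = (17, -24)
F = (-215/146, -911/146)

1. D_x = 17  [2·signedArea(DAG) = 412 ∩ DG · EA = 14]
2. D_y = -24  [2·signedArea(DAG) = 412 ∩ DG · EA = 14]
   → D = (17, -24)
3. F_x = -215/146  [B, E, F are collinear ∩ GF ⟂ BE]
4. F_y = -911/146  [B, E, F are collinear ∩ GF ⟂ BE]
   → F = (-215/146, -911/146)
5. C_x = 5/3  [C is the centroid of △GBA]
6. C_y = -23/3  [C is the centroid of △GBA]
   → C = (5/3, -23/3)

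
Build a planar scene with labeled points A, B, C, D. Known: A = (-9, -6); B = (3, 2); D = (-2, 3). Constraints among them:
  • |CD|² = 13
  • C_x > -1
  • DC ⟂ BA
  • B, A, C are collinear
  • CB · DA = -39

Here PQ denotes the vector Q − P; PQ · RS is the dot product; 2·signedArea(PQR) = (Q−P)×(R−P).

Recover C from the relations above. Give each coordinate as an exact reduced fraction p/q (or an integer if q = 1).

1. C_x = 0  [B, A, C are collinear ∩ DC ⟂ BA]
2. C_y = 0  [B, A, C are collinear ∩ DC ⟂ BA]
   → C = (0, 0)

C = (0, 0)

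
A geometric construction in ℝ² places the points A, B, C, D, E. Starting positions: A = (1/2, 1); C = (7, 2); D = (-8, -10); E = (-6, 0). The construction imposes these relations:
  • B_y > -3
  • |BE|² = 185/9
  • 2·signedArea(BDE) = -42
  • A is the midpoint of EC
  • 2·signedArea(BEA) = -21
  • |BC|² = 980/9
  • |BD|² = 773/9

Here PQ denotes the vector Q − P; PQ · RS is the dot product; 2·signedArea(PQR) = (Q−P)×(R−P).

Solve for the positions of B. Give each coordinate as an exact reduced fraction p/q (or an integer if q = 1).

1. B_x = -7/3  [2·signedArea(BDE) = -42 ∩ 2·signedArea(BEA) = -21]
2. B_y = -8/3  [2·signedArea(BDE) = -42 ∩ 2·signedArea(BEA) = -21]
   → B = (-7/3, -8/3)

B = (-7/3, -8/3)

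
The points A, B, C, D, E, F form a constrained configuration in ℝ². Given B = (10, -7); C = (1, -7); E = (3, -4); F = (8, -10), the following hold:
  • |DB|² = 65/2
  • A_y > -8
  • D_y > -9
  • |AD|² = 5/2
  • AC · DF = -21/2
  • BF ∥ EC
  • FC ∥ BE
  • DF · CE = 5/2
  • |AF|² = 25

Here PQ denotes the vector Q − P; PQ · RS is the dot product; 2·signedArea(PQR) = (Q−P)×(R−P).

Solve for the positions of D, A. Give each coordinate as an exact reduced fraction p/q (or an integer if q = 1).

1. D_x = 9/2  [line -2·x + -3·y + -33/2 = 0 ∩ |DB|² = 65/2]
2. D_y = -17/2  [line -2·x + -3·y + -33/2 = 0 ∩ |DB|² = 65/2]
   → D = (9/2, -17/2)
3. A_x = 4  [line -7/2·x + 3/2·y + 49/2 = 0 ∩ |AF|² = 25]
4. A_y = -7  [line -7/2·x + 3/2·y + 49/2 = 0 ∩ |AF|² = 25]
   → A = (4, -7)

A = (4, -7)
D = (9/2, -17/2)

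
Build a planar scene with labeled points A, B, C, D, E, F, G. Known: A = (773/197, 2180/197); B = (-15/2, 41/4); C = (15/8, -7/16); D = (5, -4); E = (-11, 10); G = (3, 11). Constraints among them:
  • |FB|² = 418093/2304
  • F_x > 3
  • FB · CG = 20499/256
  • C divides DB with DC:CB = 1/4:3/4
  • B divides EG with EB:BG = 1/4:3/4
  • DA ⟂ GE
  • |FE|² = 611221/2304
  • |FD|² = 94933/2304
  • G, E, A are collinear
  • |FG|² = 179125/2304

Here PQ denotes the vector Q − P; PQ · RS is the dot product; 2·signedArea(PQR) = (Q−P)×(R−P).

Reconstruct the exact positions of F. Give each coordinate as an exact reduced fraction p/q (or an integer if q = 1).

F = (79/24, 35/16)

1. F_x = 79/24  [line -9/8·x + -183/16·y + 7353/256 = 0 ∩ |FB|² = 418093/2304]
2. F_y = 35/16  [line -9/8·x + -183/16·y + 7353/256 = 0 ∩ |FB|² = 418093/2304]
   → F = (79/24, 35/16)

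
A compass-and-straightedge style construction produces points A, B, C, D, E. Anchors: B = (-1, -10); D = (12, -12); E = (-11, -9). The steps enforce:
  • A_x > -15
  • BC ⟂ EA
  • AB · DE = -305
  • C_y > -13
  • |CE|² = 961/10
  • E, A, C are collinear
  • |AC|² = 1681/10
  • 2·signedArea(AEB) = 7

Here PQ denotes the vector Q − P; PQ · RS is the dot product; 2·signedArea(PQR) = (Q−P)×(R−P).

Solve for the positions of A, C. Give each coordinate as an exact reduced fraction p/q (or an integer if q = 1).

1. A_x = -14  [AB · DE = -305 ∩ 2·signedArea(AEB) = 7]
2. A_y = -8  [AB · DE = -305 ∩ 2·signedArea(AEB) = 7]
   → A = (-14, -8)
3. C_x = -17/10  [E, A, C are collinear ∩ BC ⟂ EA]
4. C_y = -121/10  [E, A, C are collinear ∩ BC ⟂ EA]
   → C = (-17/10, -121/10)

A = (-14, -8)
C = (-17/10, -121/10)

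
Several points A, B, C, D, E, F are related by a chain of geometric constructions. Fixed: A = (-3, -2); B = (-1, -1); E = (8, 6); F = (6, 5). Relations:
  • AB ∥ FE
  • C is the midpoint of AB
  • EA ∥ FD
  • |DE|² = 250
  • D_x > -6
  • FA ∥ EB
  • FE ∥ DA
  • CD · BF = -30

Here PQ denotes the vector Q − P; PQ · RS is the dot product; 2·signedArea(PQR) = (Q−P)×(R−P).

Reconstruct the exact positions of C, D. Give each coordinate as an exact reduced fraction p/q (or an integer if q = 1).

C = (-2, -3/2)
D = (-5, -3)

1. C_x = -2  [C is the midpoint of AB]
2. C_y = -3/2  [C is the midpoint of AB]
   → C = (-2, -3/2)
3. D_x = -5  [FE ∥ DA ∩ EA ∥ FD]
4. D_y = -3  [FE ∥ DA ∩ EA ∥ FD]
   → D = (-5, -3)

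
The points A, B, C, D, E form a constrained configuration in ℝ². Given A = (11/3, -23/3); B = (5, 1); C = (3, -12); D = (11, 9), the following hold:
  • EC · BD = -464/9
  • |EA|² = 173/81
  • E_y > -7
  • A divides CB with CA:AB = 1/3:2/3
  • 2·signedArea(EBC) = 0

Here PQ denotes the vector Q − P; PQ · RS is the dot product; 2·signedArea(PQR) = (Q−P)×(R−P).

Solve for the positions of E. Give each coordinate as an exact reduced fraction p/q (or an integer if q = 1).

1. E_x = 35/9  [2·signedArea(EBC) = 0 ∩ EC · BD = -464/9]
2. E_y = -56/9  [2·signedArea(EBC) = 0 ∩ EC · BD = -464/9]
   → E = (35/9, -56/9)

E = (35/9, -56/9)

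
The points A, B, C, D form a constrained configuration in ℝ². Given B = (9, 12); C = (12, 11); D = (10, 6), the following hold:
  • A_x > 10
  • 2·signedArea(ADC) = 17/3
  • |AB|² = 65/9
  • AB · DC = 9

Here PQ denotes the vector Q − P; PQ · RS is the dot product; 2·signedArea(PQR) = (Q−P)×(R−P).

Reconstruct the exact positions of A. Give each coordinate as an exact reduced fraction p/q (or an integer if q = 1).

A = (31/3, 29/3)

1. A_x = 31/3  [AB · DC = 9 ∩ 2·signedArea(ADC) = 17/3]
2. A_y = 29/3  [AB · DC = 9 ∩ 2·signedArea(ADC) = 17/3]
   → A = (31/3, 29/3)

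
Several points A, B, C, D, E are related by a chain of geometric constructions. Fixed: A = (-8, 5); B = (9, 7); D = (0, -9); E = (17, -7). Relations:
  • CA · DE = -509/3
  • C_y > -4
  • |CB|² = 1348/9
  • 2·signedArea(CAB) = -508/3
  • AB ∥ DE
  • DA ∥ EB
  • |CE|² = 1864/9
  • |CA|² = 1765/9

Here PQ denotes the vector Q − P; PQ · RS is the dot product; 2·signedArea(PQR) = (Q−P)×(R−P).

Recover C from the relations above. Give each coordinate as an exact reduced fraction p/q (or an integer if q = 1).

1. C_x = 3  [2·signedArea(CAB) = -508/3 ∩ CA · DE = -509/3]
2. C_y = -11/3  [2·signedArea(CAB) = -508/3 ∩ CA · DE = -509/3]
   → C = (3, -11/3)

C = (3, -11/3)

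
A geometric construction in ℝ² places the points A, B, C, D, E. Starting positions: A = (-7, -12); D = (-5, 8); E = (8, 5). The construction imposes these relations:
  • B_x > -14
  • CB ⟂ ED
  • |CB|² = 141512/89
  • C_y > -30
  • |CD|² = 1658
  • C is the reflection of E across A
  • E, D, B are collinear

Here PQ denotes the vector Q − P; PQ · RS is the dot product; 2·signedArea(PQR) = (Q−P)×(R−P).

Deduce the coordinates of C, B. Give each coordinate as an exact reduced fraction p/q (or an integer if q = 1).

B = (-1160/89, 877/89)
C = (-22, -29)

1. C_x = -22  [C is the reflection of E across A]
2. C_y = -29  [C is the reflection of E across A]
   → C = (-22, -29)
3. B_x = -1160/89  [E, D, B are collinear ∩ CB ⟂ ED]
4. B_y = 877/89  [E, D, B are collinear ∩ CB ⟂ ED]
   → B = (-1160/89, 877/89)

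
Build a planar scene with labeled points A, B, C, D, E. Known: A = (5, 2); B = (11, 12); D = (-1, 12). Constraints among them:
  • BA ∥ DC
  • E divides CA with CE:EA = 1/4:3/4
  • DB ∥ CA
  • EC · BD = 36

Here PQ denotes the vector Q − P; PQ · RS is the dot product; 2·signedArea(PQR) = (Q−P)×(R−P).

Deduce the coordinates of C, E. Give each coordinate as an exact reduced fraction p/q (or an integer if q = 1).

1. C_x = -7  [DB ∥ CA ∩ BA ∥ DC]
2. C_y = 2  [DB ∥ CA ∩ BA ∥ DC]
   → C = (-7, 2)
3. E_x = -4  [E divides CA with CE:EA = 1/4:3/4]
4. E_y = 2  [E divides CA with CE:EA = 1/4:3/4]
   → E = (-4, 2)

C = (-7, 2)
E = (-4, 2)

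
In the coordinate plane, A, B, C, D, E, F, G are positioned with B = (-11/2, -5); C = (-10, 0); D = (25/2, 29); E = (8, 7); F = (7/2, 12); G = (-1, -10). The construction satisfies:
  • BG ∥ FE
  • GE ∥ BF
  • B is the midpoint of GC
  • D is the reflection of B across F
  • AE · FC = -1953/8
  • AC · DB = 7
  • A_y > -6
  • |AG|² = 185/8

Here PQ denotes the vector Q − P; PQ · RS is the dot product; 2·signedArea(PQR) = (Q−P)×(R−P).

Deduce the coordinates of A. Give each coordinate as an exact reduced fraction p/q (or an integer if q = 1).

A = (5/4, -23/4)

1. A_x = 5/4  [AC · DB = 7 ∩ AE · FC = -1953/8]
2. A_y = -23/4  [AC · DB = 7 ∩ AE · FC = -1953/8]
   → A = (5/4, -23/4)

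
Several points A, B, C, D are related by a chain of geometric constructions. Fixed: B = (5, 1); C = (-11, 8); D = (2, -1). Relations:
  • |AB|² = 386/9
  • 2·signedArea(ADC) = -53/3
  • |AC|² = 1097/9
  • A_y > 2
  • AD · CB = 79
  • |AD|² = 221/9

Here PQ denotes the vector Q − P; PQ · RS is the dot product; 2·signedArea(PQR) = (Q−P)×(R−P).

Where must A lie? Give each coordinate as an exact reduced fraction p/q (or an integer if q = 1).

A = (-4/3, 8/3)

1. A_x = -4/3  [AD · CB = 79 ∩ 2·signedArea(ADC) = -53/3]
2. A_y = 8/3  [AD · CB = 79 ∩ 2·signedArea(ADC) = -53/3]
   → A = (-4/3, 8/3)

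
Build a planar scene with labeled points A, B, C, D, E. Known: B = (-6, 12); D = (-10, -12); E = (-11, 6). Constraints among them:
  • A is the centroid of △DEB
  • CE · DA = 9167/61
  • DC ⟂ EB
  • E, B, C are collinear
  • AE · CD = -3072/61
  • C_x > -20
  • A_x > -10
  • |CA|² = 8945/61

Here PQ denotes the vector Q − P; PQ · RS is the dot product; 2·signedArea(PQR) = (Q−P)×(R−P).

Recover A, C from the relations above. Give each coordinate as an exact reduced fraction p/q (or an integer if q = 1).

A = (-9, 2)
C = (-1186/61, -252/61)

1. A_x = -9  [A is the centroid of △DEB]
2. A_y = 2  [A is the centroid of △DEB]
   → A = (-9, 2)
3. C_x = -1186/61  [E, B, C are collinear ∩ DC ⟂ EB]
4. C_y = -252/61  [E, B, C are collinear ∩ DC ⟂ EB]
   → C = (-1186/61, -252/61)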